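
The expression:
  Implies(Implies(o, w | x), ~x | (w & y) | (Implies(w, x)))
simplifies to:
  True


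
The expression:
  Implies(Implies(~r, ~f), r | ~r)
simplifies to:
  True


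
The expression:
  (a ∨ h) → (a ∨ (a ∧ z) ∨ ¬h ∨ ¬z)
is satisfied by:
  {a: True, h: False, z: False}
  {h: False, z: False, a: False}
  {a: True, z: True, h: False}
  {z: True, h: False, a: False}
  {a: True, h: True, z: False}
  {h: True, a: False, z: False}
  {a: True, z: True, h: True}


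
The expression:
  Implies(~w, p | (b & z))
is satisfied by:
  {b: True, p: True, w: True, z: True}
  {b: True, p: True, w: True, z: False}
  {p: True, w: True, z: True, b: False}
  {p: True, w: True, z: False, b: False}
  {b: True, p: True, z: True, w: False}
  {b: True, p: True, z: False, w: False}
  {p: True, z: True, w: False, b: False}
  {p: True, z: False, w: False, b: False}
  {b: True, w: True, z: True, p: False}
  {b: True, w: True, z: False, p: False}
  {w: True, z: True, p: False, b: False}
  {w: True, p: False, z: False, b: False}
  {b: True, z: True, p: False, w: False}


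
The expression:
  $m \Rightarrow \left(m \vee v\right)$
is always true.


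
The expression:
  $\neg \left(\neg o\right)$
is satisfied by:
  {o: True}


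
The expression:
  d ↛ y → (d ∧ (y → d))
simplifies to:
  True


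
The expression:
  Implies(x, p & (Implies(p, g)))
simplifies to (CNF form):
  (g | ~x) & (p | ~x)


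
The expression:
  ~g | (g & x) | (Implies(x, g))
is always true.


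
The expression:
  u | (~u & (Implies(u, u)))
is always true.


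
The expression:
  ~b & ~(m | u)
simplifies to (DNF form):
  ~b & ~m & ~u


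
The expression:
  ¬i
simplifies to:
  ¬i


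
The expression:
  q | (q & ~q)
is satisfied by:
  {q: True}


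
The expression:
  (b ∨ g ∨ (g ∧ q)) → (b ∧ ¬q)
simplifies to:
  (b ∧ ¬q) ∨ (¬b ∧ ¬g)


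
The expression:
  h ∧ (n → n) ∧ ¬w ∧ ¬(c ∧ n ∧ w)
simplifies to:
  h ∧ ¬w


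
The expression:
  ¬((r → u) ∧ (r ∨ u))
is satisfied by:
  {u: False}


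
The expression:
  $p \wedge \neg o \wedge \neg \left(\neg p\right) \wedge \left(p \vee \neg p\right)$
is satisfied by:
  {p: True, o: False}


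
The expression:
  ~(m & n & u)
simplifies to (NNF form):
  ~m | ~n | ~u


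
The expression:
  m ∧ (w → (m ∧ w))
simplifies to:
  m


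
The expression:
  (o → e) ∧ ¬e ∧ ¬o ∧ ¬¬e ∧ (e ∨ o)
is never true.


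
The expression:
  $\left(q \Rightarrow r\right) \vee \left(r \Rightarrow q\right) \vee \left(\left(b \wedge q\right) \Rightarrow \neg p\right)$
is always true.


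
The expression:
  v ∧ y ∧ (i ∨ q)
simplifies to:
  v ∧ y ∧ (i ∨ q)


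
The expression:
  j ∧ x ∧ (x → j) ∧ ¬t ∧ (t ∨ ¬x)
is never true.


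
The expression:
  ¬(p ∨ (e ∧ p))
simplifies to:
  ¬p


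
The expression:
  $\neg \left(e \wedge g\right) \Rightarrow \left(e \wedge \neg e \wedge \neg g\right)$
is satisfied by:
  {e: True, g: True}


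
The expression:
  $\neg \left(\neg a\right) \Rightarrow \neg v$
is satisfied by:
  {v: False, a: False}
  {a: True, v: False}
  {v: True, a: False}


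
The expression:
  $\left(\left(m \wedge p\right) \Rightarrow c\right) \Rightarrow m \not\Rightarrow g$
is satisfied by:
  {m: True, p: True, c: False, g: False}
  {m: True, c: False, g: False, p: False}
  {m: True, p: True, c: True, g: False}
  {m: True, c: True, g: False, p: False}
  {m: True, g: True, p: True, c: False}


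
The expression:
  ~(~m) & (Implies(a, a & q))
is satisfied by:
  {m: True, q: True, a: False}
  {m: True, q: False, a: False}
  {m: True, a: True, q: True}


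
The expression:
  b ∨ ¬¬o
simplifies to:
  b ∨ o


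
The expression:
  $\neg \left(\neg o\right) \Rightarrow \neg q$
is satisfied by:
  {o: False, q: False}
  {q: True, o: False}
  {o: True, q: False}


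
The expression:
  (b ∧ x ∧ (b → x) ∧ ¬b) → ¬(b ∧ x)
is always true.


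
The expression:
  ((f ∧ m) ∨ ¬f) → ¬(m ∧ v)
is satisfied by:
  {m: False, v: False}
  {v: True, m: False}
  {m: True, v: False}


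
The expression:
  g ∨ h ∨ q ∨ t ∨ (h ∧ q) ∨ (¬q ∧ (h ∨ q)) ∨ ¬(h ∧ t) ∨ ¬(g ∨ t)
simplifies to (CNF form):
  True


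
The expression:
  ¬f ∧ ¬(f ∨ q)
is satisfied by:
  {q: False, f: False}


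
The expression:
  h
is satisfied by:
  {h: True}


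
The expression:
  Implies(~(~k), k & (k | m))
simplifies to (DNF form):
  True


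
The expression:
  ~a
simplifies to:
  ~a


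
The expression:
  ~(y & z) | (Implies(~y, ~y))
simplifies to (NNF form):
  True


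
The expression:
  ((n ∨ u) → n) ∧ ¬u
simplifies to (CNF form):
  ¬u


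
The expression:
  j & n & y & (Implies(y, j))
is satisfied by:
  {j: True, y: True, n: True}


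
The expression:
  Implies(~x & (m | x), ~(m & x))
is always true.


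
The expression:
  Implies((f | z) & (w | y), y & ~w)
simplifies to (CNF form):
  (~f | ~w) & (~w | ~z)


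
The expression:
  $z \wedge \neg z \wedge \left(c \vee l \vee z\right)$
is never true.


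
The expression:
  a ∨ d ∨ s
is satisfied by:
  {a: True, d: True, s: True}
  {a: True, d: True, s: False}
  {a: True, s: True, d: False}
  {a: True, s: False, d: False}
  {d: True, s: True, a: False}
  {d: True, s: False, a: False}
  {s: True, d: False, a: False}


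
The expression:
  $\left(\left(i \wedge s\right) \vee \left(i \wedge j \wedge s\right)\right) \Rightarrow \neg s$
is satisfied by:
  {s: False, i: False}
  {i: True, s: False}
  {s: True, i: False}


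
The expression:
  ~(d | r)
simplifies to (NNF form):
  ~d & ~r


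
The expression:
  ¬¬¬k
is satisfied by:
  {k: False}


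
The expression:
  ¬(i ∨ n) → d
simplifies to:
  d ∨ i ∨ n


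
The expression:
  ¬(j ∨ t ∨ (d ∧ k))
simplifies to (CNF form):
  ¬j ∧ ¬t ∧ (¬d ∨ ¬k)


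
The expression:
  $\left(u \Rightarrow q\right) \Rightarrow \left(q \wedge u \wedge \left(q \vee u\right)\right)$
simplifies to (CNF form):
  $u$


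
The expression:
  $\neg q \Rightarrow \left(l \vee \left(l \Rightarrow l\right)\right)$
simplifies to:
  $\text{True}$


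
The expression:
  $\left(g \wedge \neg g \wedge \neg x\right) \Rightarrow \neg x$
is always true.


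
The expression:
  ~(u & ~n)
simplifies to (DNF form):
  n | ~u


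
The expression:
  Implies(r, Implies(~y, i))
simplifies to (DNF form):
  i | y | ~r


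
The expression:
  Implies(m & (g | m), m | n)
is always true.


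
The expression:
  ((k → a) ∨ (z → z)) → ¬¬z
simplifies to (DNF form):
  z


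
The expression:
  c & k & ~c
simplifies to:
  False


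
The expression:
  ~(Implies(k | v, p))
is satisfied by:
  {k: True, v: True, p: False}
  {k: True, v: False, p: False}
  {v: True, k: False, p: False}


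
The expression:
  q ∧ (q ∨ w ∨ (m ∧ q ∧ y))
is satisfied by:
  {q: True}


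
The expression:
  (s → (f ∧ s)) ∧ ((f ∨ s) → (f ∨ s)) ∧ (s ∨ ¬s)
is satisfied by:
  {f: True, s: False}
  {s: False, f: False}
  {s: True, f: True}


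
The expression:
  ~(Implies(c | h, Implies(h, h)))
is never true.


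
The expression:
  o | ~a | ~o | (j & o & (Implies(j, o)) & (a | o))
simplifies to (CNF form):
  True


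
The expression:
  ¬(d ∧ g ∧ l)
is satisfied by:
  {l: False, d: False, g: False}
  {g: True, l: False, d: False}
  {d: True, l: False, g: False}
  {g: True, d: True, l: False}
  {l: True, g: False, d: False}
  {g: True, l: True, d: False}
  {d: True, l: True, g: False}


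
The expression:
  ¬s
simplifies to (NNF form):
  ¬s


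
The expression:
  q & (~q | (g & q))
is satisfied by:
  {g: True, q: True}


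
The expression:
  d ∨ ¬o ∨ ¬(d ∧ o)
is always true.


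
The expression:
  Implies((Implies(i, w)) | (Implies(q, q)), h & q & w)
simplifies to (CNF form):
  h & q & w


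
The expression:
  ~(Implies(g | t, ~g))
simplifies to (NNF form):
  g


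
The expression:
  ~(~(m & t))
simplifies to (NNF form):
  m & t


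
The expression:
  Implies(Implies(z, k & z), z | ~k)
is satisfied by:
  {z: True, k: False}
  {k: False, z: False}
  {k: True, z: True}


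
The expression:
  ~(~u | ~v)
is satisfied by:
  {u: True, v: True}


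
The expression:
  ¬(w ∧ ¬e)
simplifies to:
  e ∨ ¬w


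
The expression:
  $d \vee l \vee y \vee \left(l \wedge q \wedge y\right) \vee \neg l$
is always true.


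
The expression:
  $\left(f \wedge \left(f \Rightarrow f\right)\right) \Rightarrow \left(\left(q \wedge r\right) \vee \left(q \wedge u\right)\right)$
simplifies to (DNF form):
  $\left(q \wedge r\right) \vee \left(q \wedge u\right) \vee \neg f$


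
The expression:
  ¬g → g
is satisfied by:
  {g: True}


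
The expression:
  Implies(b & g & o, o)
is always true.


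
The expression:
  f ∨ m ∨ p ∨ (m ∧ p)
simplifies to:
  f ∨ m ∨ p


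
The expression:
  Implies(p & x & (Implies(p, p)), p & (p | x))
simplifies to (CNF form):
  True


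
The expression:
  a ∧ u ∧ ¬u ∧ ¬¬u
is never true.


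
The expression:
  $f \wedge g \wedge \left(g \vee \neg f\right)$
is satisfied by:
  {g: True, f: True}


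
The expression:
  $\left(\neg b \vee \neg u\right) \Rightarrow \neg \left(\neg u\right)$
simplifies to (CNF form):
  $u$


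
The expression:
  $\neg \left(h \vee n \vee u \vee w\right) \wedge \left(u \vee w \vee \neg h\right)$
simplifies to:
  $\neg h \wedge \neg n \wedge \neg u \wedge \neg w$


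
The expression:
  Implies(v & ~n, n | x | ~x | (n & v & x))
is always true.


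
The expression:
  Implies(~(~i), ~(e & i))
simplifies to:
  ~e | ~i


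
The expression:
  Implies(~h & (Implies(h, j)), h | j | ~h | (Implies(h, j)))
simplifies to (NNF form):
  True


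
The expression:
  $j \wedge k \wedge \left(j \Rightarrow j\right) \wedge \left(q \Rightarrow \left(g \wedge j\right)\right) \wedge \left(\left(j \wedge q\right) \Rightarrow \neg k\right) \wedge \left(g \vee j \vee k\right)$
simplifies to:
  $j \wedge k \wedge \neg q$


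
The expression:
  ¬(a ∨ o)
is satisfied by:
  {o: False, a: False}


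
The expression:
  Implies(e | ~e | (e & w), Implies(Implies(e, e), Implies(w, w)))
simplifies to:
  True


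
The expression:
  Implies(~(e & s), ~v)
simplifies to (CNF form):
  (e | ~v) & (s | ~v)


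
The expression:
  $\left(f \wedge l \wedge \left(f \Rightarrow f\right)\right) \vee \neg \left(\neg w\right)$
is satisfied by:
  {l: True, w: True, f: True}
  {l: True, w: True, f: False}
  {w: True, f: True, l: False}
  {w: True, f: False, l: False}
  {l: True, f: True, w: False}


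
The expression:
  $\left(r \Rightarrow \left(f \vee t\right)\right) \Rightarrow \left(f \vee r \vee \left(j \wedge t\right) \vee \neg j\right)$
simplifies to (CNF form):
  $f \vee r \vee t \vee \neg j$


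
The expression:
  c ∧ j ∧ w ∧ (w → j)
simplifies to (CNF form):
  c ∧ j ∧ w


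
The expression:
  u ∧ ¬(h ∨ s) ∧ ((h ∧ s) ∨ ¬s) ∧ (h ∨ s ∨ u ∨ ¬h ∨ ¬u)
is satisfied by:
  {u: True, h: False, s: False}


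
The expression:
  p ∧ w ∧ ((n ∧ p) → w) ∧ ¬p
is never true.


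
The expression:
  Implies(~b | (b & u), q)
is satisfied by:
  {q: True, b: True, u: False}
  {q: True, b: False, u: False}
  {q: True, u: True, b: True}
  {q: True, u: True, b: False}
  {b: True, u: False, q: False}


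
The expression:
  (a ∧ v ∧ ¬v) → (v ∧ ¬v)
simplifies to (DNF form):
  True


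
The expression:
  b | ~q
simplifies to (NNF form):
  b | ~q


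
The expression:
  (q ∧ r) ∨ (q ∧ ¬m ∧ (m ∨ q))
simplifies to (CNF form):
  q ∧ (r ∨ ¬m)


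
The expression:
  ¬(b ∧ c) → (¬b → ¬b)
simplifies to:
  True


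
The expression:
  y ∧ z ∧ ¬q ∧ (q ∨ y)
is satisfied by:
  {z: True, y: True, q: False}


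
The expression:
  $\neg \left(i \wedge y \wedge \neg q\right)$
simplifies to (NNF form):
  $q \vee \neg i \vee \neg y$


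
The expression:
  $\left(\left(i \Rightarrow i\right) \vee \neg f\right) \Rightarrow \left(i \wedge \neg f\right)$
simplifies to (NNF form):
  $i \wedge \neg f$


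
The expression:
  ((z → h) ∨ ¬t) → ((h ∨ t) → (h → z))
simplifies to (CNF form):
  z ∨ ¬h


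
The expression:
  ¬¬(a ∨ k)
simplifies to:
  a ∨ k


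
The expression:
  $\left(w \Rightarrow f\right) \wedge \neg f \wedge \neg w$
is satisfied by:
  {w: False, f: False}


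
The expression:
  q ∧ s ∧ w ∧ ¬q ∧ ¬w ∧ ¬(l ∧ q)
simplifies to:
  False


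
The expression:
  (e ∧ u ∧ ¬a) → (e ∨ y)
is always true.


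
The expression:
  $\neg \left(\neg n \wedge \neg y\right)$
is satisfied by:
  {n: True, y: True}
  {n: True, y: False}
  {y: True, n: False}


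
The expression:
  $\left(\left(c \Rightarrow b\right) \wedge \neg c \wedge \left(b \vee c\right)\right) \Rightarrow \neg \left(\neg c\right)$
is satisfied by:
  {c: True, b: False}
  {b: False, c: False}
  {b: True, c: True}


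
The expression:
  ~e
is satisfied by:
  {e: False}


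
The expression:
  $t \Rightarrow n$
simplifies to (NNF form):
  $n \vee \neg t$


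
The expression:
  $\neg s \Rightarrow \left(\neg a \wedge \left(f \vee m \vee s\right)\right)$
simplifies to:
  $s \vee \left(f \wedge \neg a\right) \vee \left(m \wedge \neg a\right)$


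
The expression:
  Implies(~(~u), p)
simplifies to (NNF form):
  p | ~u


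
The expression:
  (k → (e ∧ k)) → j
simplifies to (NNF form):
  j ∨ (k ∧ ¬e)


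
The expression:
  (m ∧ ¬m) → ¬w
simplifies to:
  True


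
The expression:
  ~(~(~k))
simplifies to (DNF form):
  ~k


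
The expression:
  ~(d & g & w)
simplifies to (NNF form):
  ~d | ~g | ~w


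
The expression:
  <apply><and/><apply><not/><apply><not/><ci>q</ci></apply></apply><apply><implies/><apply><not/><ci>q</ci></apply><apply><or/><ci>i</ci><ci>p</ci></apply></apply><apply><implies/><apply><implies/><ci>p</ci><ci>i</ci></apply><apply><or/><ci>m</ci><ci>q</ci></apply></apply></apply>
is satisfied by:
  {q: True}


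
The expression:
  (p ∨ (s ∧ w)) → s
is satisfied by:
  {s: True, p: False}
  {p: False, s: False}
  {p: True, s: True}


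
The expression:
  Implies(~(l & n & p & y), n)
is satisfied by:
  {n: True}


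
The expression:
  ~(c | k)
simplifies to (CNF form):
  ~c & ~k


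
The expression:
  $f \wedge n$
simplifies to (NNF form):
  $f \wedge n$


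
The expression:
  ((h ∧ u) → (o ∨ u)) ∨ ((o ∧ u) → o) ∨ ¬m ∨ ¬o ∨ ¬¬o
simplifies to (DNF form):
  True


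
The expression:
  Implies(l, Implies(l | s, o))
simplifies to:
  o | ~l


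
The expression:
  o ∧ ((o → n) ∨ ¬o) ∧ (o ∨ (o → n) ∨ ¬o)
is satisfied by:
  {o: True, n: True}


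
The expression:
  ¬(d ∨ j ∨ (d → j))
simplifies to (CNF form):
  False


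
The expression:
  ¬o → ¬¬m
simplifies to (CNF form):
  m ∨ o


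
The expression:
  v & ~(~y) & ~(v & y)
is never true.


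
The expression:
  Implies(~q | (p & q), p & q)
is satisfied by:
  {q: True}


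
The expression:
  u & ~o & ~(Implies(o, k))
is never true.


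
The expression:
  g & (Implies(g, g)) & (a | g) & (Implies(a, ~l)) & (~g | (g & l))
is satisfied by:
  {g: True, l: True, a: False}


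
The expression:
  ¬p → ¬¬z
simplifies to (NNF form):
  p ∨ z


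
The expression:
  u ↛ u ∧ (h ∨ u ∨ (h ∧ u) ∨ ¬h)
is never true.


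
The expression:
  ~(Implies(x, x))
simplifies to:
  False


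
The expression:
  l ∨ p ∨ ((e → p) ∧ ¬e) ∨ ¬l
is always true.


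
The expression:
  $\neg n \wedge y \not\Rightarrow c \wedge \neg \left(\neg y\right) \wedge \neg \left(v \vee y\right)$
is never true.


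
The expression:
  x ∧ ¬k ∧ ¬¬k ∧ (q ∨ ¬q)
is never true.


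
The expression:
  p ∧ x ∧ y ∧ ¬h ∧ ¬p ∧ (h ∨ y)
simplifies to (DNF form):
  False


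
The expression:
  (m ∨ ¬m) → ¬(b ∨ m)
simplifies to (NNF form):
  ¬b ∧ ¬m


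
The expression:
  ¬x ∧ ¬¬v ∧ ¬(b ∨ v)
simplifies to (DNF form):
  False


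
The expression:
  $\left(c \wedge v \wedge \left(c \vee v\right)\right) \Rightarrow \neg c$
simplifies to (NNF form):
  $\neg c \vee \neg v$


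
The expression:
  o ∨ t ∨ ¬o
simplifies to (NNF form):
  True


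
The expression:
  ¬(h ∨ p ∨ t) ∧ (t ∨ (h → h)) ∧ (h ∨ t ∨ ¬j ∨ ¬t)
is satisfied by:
  {h: False, p: False, t: False}


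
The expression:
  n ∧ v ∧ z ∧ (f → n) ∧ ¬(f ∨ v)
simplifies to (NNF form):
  False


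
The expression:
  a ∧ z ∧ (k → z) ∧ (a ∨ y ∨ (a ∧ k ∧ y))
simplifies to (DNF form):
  a ∧ z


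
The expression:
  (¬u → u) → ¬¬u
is always true.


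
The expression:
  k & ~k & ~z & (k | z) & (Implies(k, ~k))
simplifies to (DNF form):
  False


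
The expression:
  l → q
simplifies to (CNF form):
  q ∨ ¬l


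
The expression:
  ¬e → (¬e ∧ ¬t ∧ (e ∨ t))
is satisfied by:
  {e: True}


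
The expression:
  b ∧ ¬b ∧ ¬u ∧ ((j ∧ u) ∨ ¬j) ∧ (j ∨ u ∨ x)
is never true.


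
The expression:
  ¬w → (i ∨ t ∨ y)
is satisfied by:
  {i: True, y: True, t: True, w: True}
  {i: True, y: True, t: True, w: False}
  {i: True, y: True, w: True, t: False}
  {i: True, y: True, w: False, t: False}
  {i: True, t: True, w: True, y: False}
  {i: True, t: True, w: False, y: False}
  {i: True, t: False, w: True, y: False}
  {i: True, t: False, w: False, y: False}
  {y: True, t: True, w: True, i: False}
  {y: True, t: True, w: False, i: False}
  {y: True, w: True, t: False, i: False}
  {y: True, w: False, t: False, i: False}
  {t: True, w: True, y: False, i: False}
  {t: True, y: False, w: False, i: False}
  {w: True, y: False, t: False, i: False}


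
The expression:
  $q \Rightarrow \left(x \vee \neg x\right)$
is always true.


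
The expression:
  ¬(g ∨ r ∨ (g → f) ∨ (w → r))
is never true.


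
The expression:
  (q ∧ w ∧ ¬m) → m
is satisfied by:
  {m: True, w: False, q: False}
  {w: False, q: False, m: False}
  {m: True, q: True, w: False}
  {q: True, w: False, m: False}
  {m: True, w: True, q: False}
  {w: True, m: False, q: False}
  {m: True, q: True, w: True}


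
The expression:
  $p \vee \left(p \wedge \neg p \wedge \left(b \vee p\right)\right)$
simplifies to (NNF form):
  $p$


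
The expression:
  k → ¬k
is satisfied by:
  {k: False}


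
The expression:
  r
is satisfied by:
  {r: True}


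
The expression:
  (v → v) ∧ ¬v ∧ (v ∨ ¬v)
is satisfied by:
  {v: False}


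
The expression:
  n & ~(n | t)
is never true.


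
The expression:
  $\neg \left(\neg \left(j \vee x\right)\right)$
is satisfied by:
  {x: True, j: True}
  {x: True, j: False}
  {j: True, x: False}


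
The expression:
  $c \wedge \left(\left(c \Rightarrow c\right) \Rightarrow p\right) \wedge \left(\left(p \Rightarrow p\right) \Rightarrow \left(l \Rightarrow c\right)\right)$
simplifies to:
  $c \wedge p$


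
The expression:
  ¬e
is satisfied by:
  {e: False}


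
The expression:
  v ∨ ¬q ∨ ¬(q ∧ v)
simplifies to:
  True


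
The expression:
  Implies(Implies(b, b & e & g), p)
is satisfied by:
  {b: True, p: True, g: False, e: False}
  {b: True, p: True, e: True, g: False}
  {b: True, p: True, g: True, e: False}
  {b: True, p: True, e: True, g: True}
  {p: True, g: False, e: False, b: False}
  {p: True, e: True, g: False, b: False}
  {p: True, g: True, e: False, b: False}
  {p: True, e: True, g: True, b: False}
  {b: True, g: False, e: False, p: False}
  {e: True, b: True, g: False, p: False}
  {b: True, g: True, e: False, p: False}


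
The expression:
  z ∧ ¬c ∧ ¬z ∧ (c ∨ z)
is never true.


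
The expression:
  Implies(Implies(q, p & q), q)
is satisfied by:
  {q: True}


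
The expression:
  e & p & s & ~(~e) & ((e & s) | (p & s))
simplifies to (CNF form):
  e & p & s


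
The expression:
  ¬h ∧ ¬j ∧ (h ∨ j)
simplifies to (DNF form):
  False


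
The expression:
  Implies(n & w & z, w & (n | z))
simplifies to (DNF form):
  True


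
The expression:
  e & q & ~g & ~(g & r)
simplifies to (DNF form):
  e & q & ~g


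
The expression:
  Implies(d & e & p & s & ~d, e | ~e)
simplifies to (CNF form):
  True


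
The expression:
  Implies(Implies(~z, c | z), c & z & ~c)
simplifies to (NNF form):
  ~c & ~z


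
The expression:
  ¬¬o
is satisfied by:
  {o: True}


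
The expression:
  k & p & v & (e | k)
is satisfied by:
  {k: True, p: True, v: True}


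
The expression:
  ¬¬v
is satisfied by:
  {v: True}


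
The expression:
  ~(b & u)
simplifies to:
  ~b | ~u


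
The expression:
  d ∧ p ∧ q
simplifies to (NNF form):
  d ∧ p ∧ q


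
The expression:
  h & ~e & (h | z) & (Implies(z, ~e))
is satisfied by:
  {h: True, e: False}


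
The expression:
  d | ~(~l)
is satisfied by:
  {d: True, l: True}
  {d: True, l: False}
  {l: True, d: False}


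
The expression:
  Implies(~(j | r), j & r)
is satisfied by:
  {r: True, j: True}
  {r: True, j: False}
  {j: True, r: False}


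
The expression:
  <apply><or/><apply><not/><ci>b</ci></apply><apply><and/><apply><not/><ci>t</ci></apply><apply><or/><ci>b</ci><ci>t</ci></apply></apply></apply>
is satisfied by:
  {t: False, b: False}
  {b: True, t: False}
  {t: True, b: False}


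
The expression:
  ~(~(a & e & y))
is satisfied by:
  {a: True, e: True, y: True}


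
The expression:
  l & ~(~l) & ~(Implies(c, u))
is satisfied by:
  {c: True, l: True, u: False}


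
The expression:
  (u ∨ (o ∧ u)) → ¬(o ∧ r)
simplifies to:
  ¬o ∨ ¬r ∨ ¬u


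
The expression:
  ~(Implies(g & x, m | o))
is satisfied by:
  {x: True, g: True, o: False, m: False}


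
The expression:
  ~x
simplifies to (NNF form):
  ~x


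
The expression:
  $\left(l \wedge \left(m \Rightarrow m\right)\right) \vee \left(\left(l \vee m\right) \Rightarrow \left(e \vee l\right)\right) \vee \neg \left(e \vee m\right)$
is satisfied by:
  {l: True, e: True, m: False}
  {l: True, e: False, m: False}
  {e: True, l: False, m: False}
  {l: False, e: False, m: False}
  {l: True, m: True, e: True}
  {l: True, m: True, e: False}
  {m: True, e: True, l: False}


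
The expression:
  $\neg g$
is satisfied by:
  {g: False}


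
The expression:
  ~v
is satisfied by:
  {v: False}


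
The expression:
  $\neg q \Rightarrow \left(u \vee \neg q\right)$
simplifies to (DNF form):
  $\text{True}$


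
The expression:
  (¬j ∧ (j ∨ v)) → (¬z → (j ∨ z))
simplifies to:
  j ∨ z ∨ ¬v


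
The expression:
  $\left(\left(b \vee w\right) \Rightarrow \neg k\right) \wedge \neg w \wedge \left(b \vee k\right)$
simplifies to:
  $\neg w \wedge \left(b \vee k\right) \wedge \left(\neg b \vee \neg k\right)$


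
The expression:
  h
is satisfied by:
  {h: True}


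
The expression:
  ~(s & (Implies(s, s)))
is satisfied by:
  {s: False}


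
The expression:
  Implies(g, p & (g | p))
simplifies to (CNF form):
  p | ~g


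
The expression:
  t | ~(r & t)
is always true.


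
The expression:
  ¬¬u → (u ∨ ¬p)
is always true.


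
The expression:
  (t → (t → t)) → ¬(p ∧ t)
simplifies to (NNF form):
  ¬p ∨ ¬t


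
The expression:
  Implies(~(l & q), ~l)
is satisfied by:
  {q: True, l: False}
  {l: False, q: False}
  {l: True, q: True}


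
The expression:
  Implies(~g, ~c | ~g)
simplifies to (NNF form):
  True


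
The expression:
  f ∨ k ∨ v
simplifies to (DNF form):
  f ∨ k ∨ v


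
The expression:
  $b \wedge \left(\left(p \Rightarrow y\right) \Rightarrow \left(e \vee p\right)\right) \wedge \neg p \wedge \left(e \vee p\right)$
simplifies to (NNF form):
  $b \wedge e \wedge \neg p$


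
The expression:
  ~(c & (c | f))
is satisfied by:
  {c: False}


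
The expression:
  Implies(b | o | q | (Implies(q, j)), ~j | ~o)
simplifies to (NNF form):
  ~j | ~o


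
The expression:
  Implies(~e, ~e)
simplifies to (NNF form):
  True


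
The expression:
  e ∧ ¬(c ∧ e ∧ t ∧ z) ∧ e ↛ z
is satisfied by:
  {e: True, z: False}


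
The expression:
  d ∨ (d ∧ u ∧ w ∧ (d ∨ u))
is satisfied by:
  {d: True}


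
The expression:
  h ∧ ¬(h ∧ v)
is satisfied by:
  {h: True, v: False}


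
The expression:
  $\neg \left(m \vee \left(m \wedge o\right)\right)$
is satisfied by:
  {m: False}


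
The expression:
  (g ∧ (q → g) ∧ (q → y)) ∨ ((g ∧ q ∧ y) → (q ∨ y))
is always true.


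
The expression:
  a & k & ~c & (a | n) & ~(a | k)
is never true.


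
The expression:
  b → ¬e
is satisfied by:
  {e: False, b: False}
  {b: True, e: False}
  {e: True, b: False}


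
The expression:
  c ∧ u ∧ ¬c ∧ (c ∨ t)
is never true.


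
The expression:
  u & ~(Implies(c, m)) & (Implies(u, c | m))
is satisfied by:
  {c: True, u: True, m: False}


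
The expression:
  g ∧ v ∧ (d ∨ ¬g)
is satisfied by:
  {d: True, g: True, v: True}


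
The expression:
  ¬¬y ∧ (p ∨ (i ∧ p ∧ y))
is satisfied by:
  {p: True, y: True}


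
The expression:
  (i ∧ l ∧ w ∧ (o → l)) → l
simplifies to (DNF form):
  True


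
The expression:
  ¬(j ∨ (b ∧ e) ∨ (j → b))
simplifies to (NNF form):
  False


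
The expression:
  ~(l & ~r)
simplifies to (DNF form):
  r | ~l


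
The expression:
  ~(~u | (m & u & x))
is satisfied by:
  {u: True, m: False, x: False}
  {u: True, x: True, m: False}
  {u: True, m: True, x: False}


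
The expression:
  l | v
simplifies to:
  l | v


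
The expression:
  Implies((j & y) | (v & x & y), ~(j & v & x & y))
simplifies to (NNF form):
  ~j | ~v | ~x | ~y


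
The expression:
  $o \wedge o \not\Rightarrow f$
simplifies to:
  $o \wedge \neg f$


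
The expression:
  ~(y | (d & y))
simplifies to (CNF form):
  ~y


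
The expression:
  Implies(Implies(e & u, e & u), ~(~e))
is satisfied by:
  {e: True}


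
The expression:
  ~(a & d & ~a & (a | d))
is always true.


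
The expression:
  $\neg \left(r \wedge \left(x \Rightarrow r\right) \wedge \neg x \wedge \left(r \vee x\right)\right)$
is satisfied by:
  {x: True, r: False}
  {r: False, x: False}
  {r: True, x: True}


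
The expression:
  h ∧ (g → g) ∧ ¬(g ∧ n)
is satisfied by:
  {h: True, g: False, n: False}
  {h: True, n: True, g: False}
  {h: True, g: True, n: False}


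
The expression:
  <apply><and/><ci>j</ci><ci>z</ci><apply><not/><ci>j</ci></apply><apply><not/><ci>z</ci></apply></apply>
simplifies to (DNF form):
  <false/>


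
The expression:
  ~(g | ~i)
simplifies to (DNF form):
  i & ~g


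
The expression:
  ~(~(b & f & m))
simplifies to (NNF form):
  b & f & m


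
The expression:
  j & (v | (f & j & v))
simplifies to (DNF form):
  j & v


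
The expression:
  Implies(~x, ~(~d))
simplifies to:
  d | x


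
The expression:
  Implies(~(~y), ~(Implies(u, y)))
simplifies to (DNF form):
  ~y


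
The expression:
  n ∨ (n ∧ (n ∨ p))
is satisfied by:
  {n: True}


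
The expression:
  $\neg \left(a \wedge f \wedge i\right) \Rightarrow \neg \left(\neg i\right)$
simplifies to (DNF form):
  $i$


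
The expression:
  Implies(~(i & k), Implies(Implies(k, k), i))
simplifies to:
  i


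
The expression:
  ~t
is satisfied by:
  {t: False}


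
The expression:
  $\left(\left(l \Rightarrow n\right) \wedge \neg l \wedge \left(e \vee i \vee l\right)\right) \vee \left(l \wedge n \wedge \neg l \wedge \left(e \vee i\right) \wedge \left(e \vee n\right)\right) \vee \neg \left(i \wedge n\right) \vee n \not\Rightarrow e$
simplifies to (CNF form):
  $\neg e \vee \neg i \vee \neg l \vee \neg n$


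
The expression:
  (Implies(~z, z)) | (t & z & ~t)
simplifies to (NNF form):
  z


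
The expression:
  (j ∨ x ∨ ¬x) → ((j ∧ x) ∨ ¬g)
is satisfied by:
  {j: True, x: True, g: False}
  {j: True, x: False, g: False}
  {x: True, j: False, g: False}
  {j: False, x: False, g: False}
  {g: True, j: True, x: True}


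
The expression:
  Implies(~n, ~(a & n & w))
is always true.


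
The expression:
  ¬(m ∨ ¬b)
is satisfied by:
  {b: True, m: False}


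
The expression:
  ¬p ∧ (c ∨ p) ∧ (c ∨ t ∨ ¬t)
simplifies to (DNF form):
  c ∧ ¬p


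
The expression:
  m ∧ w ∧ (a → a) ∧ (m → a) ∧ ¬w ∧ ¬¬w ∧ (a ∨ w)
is never true.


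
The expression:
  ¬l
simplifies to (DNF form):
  ¬l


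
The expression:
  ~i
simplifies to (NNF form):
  ~i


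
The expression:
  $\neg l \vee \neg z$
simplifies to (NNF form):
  $\neg l \vee \neg z$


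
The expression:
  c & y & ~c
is never true.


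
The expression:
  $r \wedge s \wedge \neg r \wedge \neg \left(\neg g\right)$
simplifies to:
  $\text{False}$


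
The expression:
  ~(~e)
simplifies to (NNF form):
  e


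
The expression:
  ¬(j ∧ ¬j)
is always true.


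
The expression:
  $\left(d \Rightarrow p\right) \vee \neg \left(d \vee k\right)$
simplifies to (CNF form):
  $p \vee \neg d$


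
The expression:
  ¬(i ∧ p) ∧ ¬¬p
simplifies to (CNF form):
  p ∧ ¬i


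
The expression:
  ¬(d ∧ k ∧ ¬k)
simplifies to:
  True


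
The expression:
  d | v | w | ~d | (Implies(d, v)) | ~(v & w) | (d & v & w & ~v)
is always true.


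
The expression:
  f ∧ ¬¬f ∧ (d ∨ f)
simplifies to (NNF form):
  f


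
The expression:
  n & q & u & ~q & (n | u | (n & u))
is never true.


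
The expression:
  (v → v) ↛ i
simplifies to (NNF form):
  ¬i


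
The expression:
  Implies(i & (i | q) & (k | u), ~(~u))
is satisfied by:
  {u: True, k: False, i: False}
  {k: False, i: False, u: False}
  {i: True, u: True, k: False}
  {i: True, k: False, u: False}
  {u: True, k: True, i: False}
  {k: True, u: False, i: False}
  {i: True, k: True, u: True}


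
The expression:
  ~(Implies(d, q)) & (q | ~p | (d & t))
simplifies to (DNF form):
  (d & t & ~q) | (d & ~p & ~q)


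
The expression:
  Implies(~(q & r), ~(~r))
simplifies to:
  r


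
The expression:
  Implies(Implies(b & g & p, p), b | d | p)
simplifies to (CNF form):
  b | d | p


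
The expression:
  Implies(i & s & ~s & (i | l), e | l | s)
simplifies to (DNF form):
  True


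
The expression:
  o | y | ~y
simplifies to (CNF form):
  True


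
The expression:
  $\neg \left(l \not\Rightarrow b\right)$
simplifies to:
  $b \vee \neg l$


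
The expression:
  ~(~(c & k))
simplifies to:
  c & k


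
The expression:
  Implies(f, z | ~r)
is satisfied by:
  {z: True, r: False, f: False}
  {z: False, r: False, f: False}
  {f: True, z: True, r: False}
  {f: True, z: False, r: False}
  {r: True, z: True, f: False}
  {r: True, z: False, f: False}
  {r: True, f: True, z: True}


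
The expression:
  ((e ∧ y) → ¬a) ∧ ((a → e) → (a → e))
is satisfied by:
  {e: False, y: False, a: False}
  {a: True, e: False, y: False}
  {y: True, e: False, a: False}
  {a: True, y: True, e: False}
  {e: True, a: False, y: False}
  {a: True, e: True, y: False}
  {y: True, e: True, a: False}


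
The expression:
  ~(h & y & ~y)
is always true.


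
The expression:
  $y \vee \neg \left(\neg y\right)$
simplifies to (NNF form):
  $y$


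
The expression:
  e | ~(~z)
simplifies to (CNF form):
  e | z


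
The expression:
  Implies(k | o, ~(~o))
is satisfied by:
  {o: True, k: False}
  {k: False, o: False}
  {k: True, o: True}


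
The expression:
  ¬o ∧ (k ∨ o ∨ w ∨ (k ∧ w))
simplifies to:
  ¬o ∧ (k ∨ w)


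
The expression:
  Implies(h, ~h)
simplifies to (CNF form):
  ~h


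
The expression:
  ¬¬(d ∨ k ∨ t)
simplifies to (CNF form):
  d ∨ k ∨ t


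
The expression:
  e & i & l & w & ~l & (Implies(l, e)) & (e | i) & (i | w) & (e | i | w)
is never true.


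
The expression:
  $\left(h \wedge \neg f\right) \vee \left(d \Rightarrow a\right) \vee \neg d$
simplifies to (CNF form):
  $\left(a \vee h \vee \neg d\right) \wedge \left(a \vee \neg d \vee \neg f\right)$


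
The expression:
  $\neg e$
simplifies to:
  $\neg e$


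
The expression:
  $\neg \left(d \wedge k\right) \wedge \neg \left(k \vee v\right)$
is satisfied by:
  {v: False, k: False}


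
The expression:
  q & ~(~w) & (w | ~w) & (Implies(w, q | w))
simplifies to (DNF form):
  q & w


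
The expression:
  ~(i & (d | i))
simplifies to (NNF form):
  ~i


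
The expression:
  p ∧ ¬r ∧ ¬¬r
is never true.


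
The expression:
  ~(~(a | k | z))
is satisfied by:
  {a: True, k: True, z: True}
  {a: True, k: True, z: False}
  {a: True, z: True, k: False}
  {a: True, z: False, k: False}
  {k: True, z: True, a: False}
  {k: True, z: False, a: False}
  {z: True, k: False, a: False}


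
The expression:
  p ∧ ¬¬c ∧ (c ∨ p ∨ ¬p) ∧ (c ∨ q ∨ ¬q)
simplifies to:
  c ∧ p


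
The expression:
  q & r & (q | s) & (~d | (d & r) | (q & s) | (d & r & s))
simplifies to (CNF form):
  q & r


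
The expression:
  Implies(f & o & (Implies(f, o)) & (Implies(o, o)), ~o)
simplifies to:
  ~f | ~o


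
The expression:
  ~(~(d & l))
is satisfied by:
  {d: True, l: True}


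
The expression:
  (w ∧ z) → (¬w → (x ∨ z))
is always true.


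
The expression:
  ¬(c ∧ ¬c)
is always true.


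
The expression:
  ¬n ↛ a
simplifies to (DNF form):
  a ∨ ¬n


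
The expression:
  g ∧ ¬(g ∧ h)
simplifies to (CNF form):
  g ∧ ¬h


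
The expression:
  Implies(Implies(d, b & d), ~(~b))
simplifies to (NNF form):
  b | d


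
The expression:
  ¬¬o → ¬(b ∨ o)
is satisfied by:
  {o: False}


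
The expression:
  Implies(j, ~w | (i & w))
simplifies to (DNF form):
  i | ~j | ~w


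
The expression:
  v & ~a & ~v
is never true.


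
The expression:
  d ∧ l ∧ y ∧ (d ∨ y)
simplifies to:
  d ∧ l ∧ y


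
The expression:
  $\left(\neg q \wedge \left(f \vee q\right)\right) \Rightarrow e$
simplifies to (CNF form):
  $e \vee q \vee \neg f$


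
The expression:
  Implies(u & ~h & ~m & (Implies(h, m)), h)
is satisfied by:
  {m: True, h: True, u: False}
  {m: True, u: False, h: False}
  {h: True, u: False, m: False}
  {h: False, u: False, m: False}
  {m: True, h: True, u: True}
  {m: True, u: True, h: False}
  {h: True, u: True, m: False}


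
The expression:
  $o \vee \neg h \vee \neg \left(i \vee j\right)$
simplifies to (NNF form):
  $o \vee \left(\neg i \wedge \neg j\right) \vee \neg h$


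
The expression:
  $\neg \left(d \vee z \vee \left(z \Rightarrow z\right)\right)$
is never true.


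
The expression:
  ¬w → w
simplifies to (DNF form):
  w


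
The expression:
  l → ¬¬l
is always true.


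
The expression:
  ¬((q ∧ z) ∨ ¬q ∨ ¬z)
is never true.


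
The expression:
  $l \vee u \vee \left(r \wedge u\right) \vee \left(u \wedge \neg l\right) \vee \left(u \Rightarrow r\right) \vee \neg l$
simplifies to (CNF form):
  $\text{True}$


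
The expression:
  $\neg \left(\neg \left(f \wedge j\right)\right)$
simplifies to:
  $f \wedge j$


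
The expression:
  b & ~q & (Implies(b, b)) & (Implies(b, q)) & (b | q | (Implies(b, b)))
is never true.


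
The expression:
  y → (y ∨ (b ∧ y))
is always true.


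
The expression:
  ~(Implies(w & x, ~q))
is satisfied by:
  {w: True, x: True, q: True}


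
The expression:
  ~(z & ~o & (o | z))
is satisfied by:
  {o: True, z: False}
  {z: False, o: False}
  {z: True, o: True}


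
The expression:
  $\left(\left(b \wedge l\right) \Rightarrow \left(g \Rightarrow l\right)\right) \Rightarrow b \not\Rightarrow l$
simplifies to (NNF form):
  $b \wedge \neg l$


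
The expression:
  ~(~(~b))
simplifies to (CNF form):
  ~b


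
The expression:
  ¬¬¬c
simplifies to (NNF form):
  ¬c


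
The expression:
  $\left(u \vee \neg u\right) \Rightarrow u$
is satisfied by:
  {u: True}


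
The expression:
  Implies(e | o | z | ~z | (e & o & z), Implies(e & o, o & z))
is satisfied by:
  {z: True, e: False, o: False}
  {e: False, o: False, z: False}
  {z: True, o: True, e: False}
  {o: True, e: False, z: False}
  {z: True, e: True, o: False}
  {e: True, z: False, o: False}
  {z: True, o: True, e: True}


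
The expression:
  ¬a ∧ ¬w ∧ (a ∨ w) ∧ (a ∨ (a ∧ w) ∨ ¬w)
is never true.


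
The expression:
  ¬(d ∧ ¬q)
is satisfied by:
  {q: True, d: False}
  {d: False, q: False}
  {d: True, q: True}


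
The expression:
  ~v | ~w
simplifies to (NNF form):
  ~v | ~w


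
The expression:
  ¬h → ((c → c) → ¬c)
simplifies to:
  h ∨ ¬c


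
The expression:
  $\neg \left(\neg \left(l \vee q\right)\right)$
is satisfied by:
  {q: True, l: True}
  {q: True, l: False}
  {l: True, q: False}


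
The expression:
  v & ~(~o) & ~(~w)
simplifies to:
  o & v & w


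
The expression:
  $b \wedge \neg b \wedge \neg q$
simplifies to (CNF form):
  $\text{False}$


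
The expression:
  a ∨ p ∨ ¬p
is always true.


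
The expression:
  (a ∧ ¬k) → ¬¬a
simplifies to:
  True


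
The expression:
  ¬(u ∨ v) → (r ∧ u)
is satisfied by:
  {v: True, u: True}
  {v: True, u: False}
  {u: True, v: False}


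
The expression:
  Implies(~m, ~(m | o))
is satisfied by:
  {m: True, o: False}
  {o: False, m: False}
  {o: True, m: True}


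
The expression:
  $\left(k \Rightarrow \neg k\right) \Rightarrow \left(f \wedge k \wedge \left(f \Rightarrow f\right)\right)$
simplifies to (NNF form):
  $k$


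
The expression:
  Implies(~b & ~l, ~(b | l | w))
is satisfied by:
  {b: True, l: True, w: False}
  {b: True, w: False, l: False}
  {l: True, w: False, b: False}
  {l: False, w: False, b: False}
  {b: True, l: True, w: True}
  {b: True, w: True, l: False}
  {l: True, w: True, b: False}


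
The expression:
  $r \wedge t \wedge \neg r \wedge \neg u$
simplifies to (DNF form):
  $\text{False}$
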